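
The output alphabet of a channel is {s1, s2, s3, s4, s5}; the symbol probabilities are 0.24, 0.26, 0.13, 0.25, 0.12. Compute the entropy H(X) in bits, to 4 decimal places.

H = −Σ pᵢ log₂ pᵢ.
−0.24·log₂(0.24) = 0.4941
−0.26·log₂(0.26) = 0.5053
−0.13·log₂(0.13) = 0.3826
−0.25·log₂(0.25) = 0.5000
−0.12·log₂(0.12) = 0.3671
Sum ≈ 2.2491 → 2.2491 bits.

2.2491 bits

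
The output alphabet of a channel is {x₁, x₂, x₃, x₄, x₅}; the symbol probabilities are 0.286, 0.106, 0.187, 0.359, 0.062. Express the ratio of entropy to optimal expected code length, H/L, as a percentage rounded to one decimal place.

96.6%

Entropy H = −Σ p log₂ p ≈ 2.0913 bits.
Huffman merges: 31/500+53/500→21/125; 21/125+187/1000→71/200; 143/500+71/200→641/1000; 359/1000+641/1000→1. L = 541/250 ≈ 2.1640.
Efficiency = H/L = 2.0913/2.1640 = 96.6%.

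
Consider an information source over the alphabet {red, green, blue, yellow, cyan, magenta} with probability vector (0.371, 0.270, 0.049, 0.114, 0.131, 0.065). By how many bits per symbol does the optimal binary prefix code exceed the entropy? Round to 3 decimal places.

Entropy H = −Σ p log₂ p ≈ 2.2516 bits.
Huffman merges: 49/1000+13/200→57/500; 57/500+57/500→57/250; 131/1000+57/250→359/1000; 27/100+359/1000→629/1000; 371/1000+629/1000→1. L = 233/100 ≈ 2.3300.
L − H = 2.3300 − 2.2516 = 0.078 bits.

0.078 bits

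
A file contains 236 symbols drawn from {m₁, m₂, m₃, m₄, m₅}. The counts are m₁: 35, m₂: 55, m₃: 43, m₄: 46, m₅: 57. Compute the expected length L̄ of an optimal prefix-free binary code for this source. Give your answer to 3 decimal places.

Probabilities are the counts divided by 236.
Repeatedly combine the two least-probable nodes; the expected code length is the sum of the merged weights.
merge 35/236 + 43/236 → 39/118
merge 23/118 + 55/236 → 101/236
merge 57/236 + 39/118 → 135/236
merge 101/236 + 135/236 → 1
L = 39/118 + 101/236 + 135/236 + 1 = 275/118 ≈ 2.331 bits/symbol.

2.331 bits/symbol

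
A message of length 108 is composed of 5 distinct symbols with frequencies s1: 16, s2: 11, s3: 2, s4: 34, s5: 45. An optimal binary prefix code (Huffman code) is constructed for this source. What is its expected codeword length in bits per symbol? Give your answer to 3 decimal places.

Probabilities are the counts divided by 108.
Repeatedly combine the two least-probable nodes; the expected code length is the sum of the merged weights.
merge 1/54 + 11/108 → 13/108
merge 13/108 + 4/27 → 29/108
merge 29/108 + 17/54 → 7/12
merge 5/12 + 7/12 → 1
L = 13/108 + 29/108 + 7/12 + 1 = 71/36 ≈ 1.972 bits/symbol.

1.972 bits/symbol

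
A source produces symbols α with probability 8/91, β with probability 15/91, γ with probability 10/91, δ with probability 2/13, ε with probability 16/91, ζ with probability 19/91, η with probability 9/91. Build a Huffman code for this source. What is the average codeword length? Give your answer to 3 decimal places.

2.791 bits/symbol

Repeatedly combine the two least-probable nodes; the expected code length is the sum of the merged weights.
merge 8/91 + 9/91 → 17/91
merge 10/91 + 2/13 → 24/91
merge 15/91 + 16/91 → 31/91
merge 17/91 + 19/91 → 36/91
merge 24/91 + 31/91 → 55/91
merge 36/91 + 55/91 → 1
L = 17/91 + 24/91 + 31/91 + 36/91 + 55/91 + 1 = 254/91 ≈ 2.791 bits/symbol.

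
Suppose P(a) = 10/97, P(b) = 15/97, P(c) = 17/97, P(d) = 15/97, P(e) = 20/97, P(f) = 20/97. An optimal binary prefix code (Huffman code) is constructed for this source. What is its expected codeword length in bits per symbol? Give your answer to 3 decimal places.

2.588 bits/symbol

Repeatedly combine the two least-probable nodes; the expected code length is the sum of the merged weights.
merge 10/97 + 15/97 → 25/97
merge 15/97 + 17/97 → 32/97
merge 20/97 + 20/97 → 40/97
merge 25/97 + 32/97 → 57/97
merge 40/97 + 57/97 → 1
L = 25/97 + 32/97 + 40/97 + 57/97 + 1 = 251/97 ≈ 2.588 bits/symbol.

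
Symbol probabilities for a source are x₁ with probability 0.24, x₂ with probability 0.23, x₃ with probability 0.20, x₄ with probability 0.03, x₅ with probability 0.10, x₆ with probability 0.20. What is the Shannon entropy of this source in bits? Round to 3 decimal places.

2.395 bits

H = −Σ pᵢ log₂ pᵢ.
−0.24·log₂(0.24) = 0.4941
−0.23·log₂(0.23) = 0.4877
−0.20·log₂(0.20) = 0.4644
−0.03·log₂(0.03) = 0.1518
−0.10·log₂(0.10) = 0.3322
−0.20·log₂(0.20) = 0.4644
Sum ≈ 2.3945 → 2.395 bits.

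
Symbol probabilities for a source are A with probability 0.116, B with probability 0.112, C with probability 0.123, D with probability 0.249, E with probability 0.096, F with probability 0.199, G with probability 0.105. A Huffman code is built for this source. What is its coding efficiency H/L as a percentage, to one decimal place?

98.7%

Entropy H = −Σ p log₂ p ≈ 2.7150 bits.
Huffman merges: 12/125+21/200→201/1000; 14/125+29/250→57/250; 123/1000+199/1000→161/500; 201/1000+57/250→429/1000; 249/1000+161/500→571/1000; 429/1000+571/1000→1. L = 2751/1000 ≈ 2.7510.
Efficiency = H/L = 2.7150/2.7510 = 98.7%.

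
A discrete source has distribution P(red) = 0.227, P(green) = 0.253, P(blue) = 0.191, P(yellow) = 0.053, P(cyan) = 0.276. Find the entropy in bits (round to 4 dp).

2.1806 bits

H = −Σ pᵢ log₂ pᵢ.
−0.227·log₂(0.227) = 0.4856
−0.253·log₂(0.253) = 0.5016
−0.191·log₂(0.191) = 0.4562
−0.053·log₂(0.053) = 0.2246
−0.276·log₂(0.276) = 0.5126
Sum ≈ 2.1806 → 2.1806 bits.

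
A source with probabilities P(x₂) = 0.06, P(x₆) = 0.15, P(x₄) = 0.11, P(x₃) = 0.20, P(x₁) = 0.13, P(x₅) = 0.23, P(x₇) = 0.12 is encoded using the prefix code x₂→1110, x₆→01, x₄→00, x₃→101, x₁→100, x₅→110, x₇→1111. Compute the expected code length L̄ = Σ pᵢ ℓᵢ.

2.92 bits/symbol

L̄ = Σ pᵢ·ℓᵢ = 0.06·4 + 0.15·2 + 0.11·2 + 0.20·3 + 0.13·3 + 0.23·3 + 0.12·4 = 2.92 bits/symbol.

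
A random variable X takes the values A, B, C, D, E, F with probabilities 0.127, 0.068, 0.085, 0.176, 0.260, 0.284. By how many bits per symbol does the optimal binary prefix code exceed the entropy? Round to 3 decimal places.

Entropy H = −Σ p log₂ p ≈ 2.4063 bits.
Huffman merges: 17/250+17/200→153/1000; 127/1000+153/1000→7/25; 22/125+13/50→109/250; 7/25+71/250→141/250; 109/250+141/250→1. L = 2433/1000 ≈ 2.4330.
L − H = 2.4330 − 2.4063 = 0.027 bits.

0.027 bits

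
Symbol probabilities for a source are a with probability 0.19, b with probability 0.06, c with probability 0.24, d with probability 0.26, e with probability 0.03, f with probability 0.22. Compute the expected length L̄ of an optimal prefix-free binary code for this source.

Repeatedly combine the two least-probable nodes; the expected code length is the sum of the merged weights.
merge 3/100 + 3/50 → 9/100
merge 9/100 + 19/100 → 7/25
merge 11/50 + 6/25 → 23/50
merge 13/50 + 7/25 → 27/50
merge 23/50 + 27/50 → 1
L = 9/100 + 7/25 + 23/50 + 27/50 + 1 = 237/100 = 2.37 bits/symbol.

2.37 bits/symbol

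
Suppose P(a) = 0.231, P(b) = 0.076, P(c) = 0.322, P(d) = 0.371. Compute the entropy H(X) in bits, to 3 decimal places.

1.828 bits

H = −Σ pᵢ log₂ pᵢ.
−0.231·log₂(0.231) = 0.4883
−0.076·log₂(0.076) = 0.2826
−0.322·log₂(0.322) = 0.5264
−0.371·log₂(0.371) = 0.5307
Sum ≈ 1.8280 → 1.828 bits.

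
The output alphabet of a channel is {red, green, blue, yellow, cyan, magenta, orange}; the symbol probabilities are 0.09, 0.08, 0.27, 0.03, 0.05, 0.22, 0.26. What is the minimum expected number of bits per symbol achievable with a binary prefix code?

2.49 bits/symbol

Repeatedly combine the two least-probable nodes; the expected code length is the sum of the merged weights.
merge 3/100 + 1/20 → 2/25
merge 2/25 + 2/25 → 4/25
merge 9/100 + 4/25 → 1/4
merge 11/50 + 1/4 → 47/100
merge 13/50 + 27/100 → 53/100
merge 47/100 + 53/100 → 1
L = 2/25 + 4/25 + 1/4 + 47/100 + 53/100 + 1 = 249/100 = 2.49 bits/symbol.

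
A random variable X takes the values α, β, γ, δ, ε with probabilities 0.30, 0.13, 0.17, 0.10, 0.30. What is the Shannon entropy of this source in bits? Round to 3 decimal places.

H = −Σ pᵢ log₂ pᵢ.
−0.30·log₂(0.30) = 0.5211
−0.13·log₂(0.13) = 0.3826
−0.17·log₂(0.17) = 0.4346
−0.10·log₂(0.10) = 0.3322
−0.30·log₂(0.30) = 0.5211
Sum ≈ 2.1916 → 2.192 bits.

2.192 bits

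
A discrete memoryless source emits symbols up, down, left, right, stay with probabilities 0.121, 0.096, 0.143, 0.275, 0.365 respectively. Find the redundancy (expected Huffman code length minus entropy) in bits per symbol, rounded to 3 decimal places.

Entropy H = −Σ p log₂ p ≈ 2.1374 bits.
Huffman merges: 12/125+121/1000→217/1000; 143/1000+217/1000→9/25; 11/40+9/25→127/200; 73/200+127/200→1. L = 553/250 ≈ 2.2120.
L − H = 2.2120 − 2.1374 = 0.075 bits.

0.075 bits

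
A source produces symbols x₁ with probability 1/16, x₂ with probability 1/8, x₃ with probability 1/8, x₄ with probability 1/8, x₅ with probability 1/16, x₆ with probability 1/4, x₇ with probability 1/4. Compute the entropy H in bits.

Each probability is a power of 1/2, so log₂(1/p) is an integer.
H = Σ p·log₂(1/p) = 1/16·4 + 1/8·3 + 1/8·3 + 1/8·3 + 1/16·4 + 1/4·2 + 1/4·2 = 2.625 bits.

2.625 bits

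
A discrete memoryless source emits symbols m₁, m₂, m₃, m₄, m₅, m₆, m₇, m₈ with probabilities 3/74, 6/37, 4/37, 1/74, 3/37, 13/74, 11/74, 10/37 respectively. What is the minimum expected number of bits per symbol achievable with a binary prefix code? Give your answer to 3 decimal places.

Repeatedly combine the two least-probable nodes; the expected code length is the sum of the merged weights.
merge 1/74 + 3/74 → 2/37
merge 2/37 + 3/37 → 5/37
merge 4/37 + 5/37 → 9/37
merge 11/74 + 6/37 → 23/74
merge 13/74 + 9/37 → 31/74
merge 10/37 + 23/74 → 43/74
merge 31/74 + 43/74 → 1
L = 2/37 + 5/37 + 9/37 + 23/74 + 31/74 + 43/74 + 1 = 203/74 ≈ 2.743 bits/symbol.

2.743 bits/symbol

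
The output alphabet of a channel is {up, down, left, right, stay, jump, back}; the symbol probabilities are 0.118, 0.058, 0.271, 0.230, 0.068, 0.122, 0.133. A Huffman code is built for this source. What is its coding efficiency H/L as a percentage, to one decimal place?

Entropy H = −Σ p log₂ p ≈ 2.6213 bits.
Huffman merges: 29/500+17/250→63/500; 59/500+61/500→6/25; 63/500+133/1000→259/1000; 23/100+6/25→47/100; 259/1000+271/1000→53/100; 47/100+53/100→1. L = 21/8 ≈ 2.6250.
Efficiency = H/L = 2.6213/2.6250 = 99.9%.

99.9%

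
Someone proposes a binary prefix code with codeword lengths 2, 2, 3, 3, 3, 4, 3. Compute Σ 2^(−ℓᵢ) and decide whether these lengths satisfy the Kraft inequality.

1.0625; no

With common denominator 2^4 = 16: Σ 2^(−ℓᵢ) = 4/16 + 4/16 + 2/16 + 2/16 + 2/16 + 1/16 + 2/16 = 17/16 = 1.0625.
Kraft's inequality requires Σ ≤ 1; here Σ = 1.0625 > 1, so no such prefix code exists.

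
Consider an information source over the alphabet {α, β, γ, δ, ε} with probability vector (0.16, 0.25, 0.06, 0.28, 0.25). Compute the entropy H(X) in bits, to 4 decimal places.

H = −Σ pᵢ log₂ pᵢ.
−0.16·log₂(0.16) = 0.4230
−0.25·log₂(0.25) = 0.5000
−0.06·log₂(0.06) = 0.2435
−0.28·log₂(0.28) = 0.5142
−0.25·log₂(0.25) = 0.5000
Sum ≈ 2.1808 → 2.1808 bits.

2.1808 bits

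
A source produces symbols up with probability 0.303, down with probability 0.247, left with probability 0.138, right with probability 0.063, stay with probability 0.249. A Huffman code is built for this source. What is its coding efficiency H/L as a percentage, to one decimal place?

Entropy H = −Σ p log₂ p ≈ 2.1653 bits.
Huffman merges: 63/1000+69/500→201/1000; 201/1000+247/1000→56/125; 249/1000+303/1000→69/125; 56/125+69/125→1. L = 2201/1000 ≈ 2.2010.
Efficiency = H/L = 2.1653/2.2010 = 98.4%.

98.4%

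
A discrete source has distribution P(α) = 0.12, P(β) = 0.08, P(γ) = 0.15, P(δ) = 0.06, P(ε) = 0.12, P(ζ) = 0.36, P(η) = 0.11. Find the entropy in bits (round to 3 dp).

H = −Σ pᵢ log₂ pᵢ.
−0.12·log₂(0.12) = 0.3671
−0.08·log₂(0.08) = 0.2915
−0.15·log₂(0.15) = 0.4105
−0.06·log₂(0.06) = 0.2435
−0.12·log₂(0.12) = 0.3671
−0.36·log₂(0.36) = 0.5306
−0.11·log₂(0.11) = 0.3503
Sum ≈ 2.5606 → 2.561 bits.

2.561 bits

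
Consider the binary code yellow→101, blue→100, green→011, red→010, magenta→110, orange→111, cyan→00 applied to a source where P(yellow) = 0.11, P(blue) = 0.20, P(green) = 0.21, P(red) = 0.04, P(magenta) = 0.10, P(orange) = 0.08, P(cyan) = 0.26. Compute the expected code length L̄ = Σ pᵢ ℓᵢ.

L̄ = Σ pᵢ·ℓᵢ = 0.11·3 + 0.20·3 + 0.21·3 + 0.04·3 + 0.10·3 + 0.08·3 + 0.26·2 = 2.74 bits/symbol.

2.74 bits/symbol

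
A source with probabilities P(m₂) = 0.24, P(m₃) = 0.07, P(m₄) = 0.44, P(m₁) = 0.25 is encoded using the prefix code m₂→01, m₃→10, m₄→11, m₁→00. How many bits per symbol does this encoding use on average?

2 bits/symbol

L̄ = Σ pᵢ·ℓᵢ = 0.24·2 + 0.07·2 + 0.44·2 + 0.25·2 = 2 bits/symbol.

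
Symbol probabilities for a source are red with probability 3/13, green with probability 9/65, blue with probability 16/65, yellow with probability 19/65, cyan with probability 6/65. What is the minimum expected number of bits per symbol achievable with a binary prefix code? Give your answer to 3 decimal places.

2.231 bits/symbol

Repeatedly combine the two least-probable nodes; the expected code length is the sum of the merged weights.
merge 6/65 + 9/65 → 3/13
merge 3/13 + 3/13 → 6/13
merge 16/65 + 19/65 → 7/13
merge 6/13 + 7/13 → 1
L = 3/13 + 6/13 + 7/13 + 1 = 29/13 ≈ 2.231 bits/symbol.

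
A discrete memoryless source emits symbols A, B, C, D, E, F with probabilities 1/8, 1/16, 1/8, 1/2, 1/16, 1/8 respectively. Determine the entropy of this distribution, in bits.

Each probability is a power of 1/2, so log₂(1/p) is an integer.
H = Σ p·log₂(1/p) = 1/8·3 + 1/16·4 + 1/8·3 + 1/2·1 + 1/16·4 + 1/8·3 = 2.125 bits.

2.125 bits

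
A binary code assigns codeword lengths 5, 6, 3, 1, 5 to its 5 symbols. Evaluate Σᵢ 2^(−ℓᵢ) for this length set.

0.703125

With common denominator 2^6 = 64: Σ 2^(−ℓᵢ) = 2/64 + 1/64 + 8/64 + 32/64 + 2/64 = 45/64 = 0.703125.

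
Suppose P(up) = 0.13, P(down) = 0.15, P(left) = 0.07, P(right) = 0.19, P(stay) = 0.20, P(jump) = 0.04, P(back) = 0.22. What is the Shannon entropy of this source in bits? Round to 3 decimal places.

2.648 bits

H = −Σ pᵢ log₂ pᵢ.
−0.13·log₂(0.13) = 0.3826
−0.15·log₂(0.15) = 0.4105
−0.07·log₂(0.07) = 0.2686
−0.19·log₂(0.19) = 0.4552
−0.20·log₂(0.20) = 0.4644
−0.04·log₂(0.04) = 0.1858
−0.22·log₂(0.22) = 0.4806
Sum ≈ 2.6477 → 2.648 bits.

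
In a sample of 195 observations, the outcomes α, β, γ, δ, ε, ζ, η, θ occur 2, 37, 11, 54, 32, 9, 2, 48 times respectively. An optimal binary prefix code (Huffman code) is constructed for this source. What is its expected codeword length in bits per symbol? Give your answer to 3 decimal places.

2.497 bits/symbol

Probabilities are the counts divided by 195.
Repeatedly combine the two least-probable nodes; the expected code length is the sum of the merged weights.
merge 2/195 + 2/195 → 4/195
merge 4/195 + 3/65 → 1/15
merge 11/195 + 1/15 → 8/65
merge 8/65 + 32/195 → 56/195
merge 37/195 + 16/65 → 17/39
merge 18/65 + 56/195 → 22/39
merge 17/39 + 22/39 → 1
L = 4/195 + 1/15 + 8/65 + 56/195 + 17/39 + 22/39 + 1 = 487/195 ≈ 2.497 bits/symbol.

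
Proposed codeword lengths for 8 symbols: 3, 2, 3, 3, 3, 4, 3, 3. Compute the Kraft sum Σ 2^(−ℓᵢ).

With common denominator 2^4 = 16: Σ 2^(−ℓᵢ) = 2/16 + 4/16 + 2/16 + 2/16 + 2/16 + 1/16 + 2/16 + 2/16 = 17/16 = 1.0625.

1.0625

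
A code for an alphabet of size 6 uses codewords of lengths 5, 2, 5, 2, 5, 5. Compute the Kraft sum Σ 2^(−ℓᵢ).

0.625

With common denominator 2^5 = 32: Σ 2^(−ℓᵢ) = 1/32 + 8/32 + 1/32 + 8/32 + 1/32 + 1/32 = 20/32 = 0.625.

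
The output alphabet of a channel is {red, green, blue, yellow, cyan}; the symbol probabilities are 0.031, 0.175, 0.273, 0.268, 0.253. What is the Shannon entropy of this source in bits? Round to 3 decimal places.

2.118 bits

H = −Σ pᵢ log₂ pᵢ.
−0.031·log₂(0.031) = 0.1554
−0.175·log₂(0.175) = 0.4401
−0.273·log₂(0.273) = 0.5113
−0.268·log₂(0.268) = 0.5091
−0.253·log₂(0.253) = 0.5016
Sum ≈ 2.1175 → 2.118 bits.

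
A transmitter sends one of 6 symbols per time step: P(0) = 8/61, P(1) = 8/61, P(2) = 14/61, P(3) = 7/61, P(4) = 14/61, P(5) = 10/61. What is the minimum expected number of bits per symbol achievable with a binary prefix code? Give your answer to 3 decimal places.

2.541 bits/symbol

Repeatedly combine the two least-probable nodes; the expected code length is the sum of the merged weights.
merge 7/61 + 8/61 → 15/61
merge 8/61 + 10/61 → 18/61
merge 14/61 + 14/61 → 28/61
merge 15/61 + 18/61 → 33/61
merge 28/61 + 33/61 → 1
L = 15/61 + 18/61 + 28/61 + 33/61 + 1 = 155/61 ≈ 2.541 bits/symbol.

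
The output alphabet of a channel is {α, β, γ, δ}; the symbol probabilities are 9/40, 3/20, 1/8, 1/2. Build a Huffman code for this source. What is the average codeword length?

Repeatedly combine the two least-probable nodes; the expected code length is the sum of the merged weights.
merge 1/8 + 3/20 → 11/40
merge 9/40 + 11/40 → 1/2
merge 1/2 + 1/2 → 1
L = 11/40 + 1/2 + 1 = 71/40 = 1.775 bits/symbol.

1.775 bits/symbol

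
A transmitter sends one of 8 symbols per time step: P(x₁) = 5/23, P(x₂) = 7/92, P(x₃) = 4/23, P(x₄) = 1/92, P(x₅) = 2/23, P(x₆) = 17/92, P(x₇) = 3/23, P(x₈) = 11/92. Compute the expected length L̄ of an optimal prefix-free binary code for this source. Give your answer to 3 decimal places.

2.859 bits/symbol

Repeatedly combine the two least-probable nodes; the expected code length is the sum of the merged weights.
merge 1/92 + 7/92 → 2/23
merge 2/23 + 2/23 → 4/23
merge 11/92 + 3/23 → 1/4
merge 4/23 + 4/23 → 8/23
merge 17/92 + 5/23 → 37/92
merge 1/4 + 8/23 → 55/92
merge 37/92 + 55/92 → 1
L = 2/23 + 4/23 + 1/4 + 8/23 + 37/92 + 55/92 + 1 = 263/92 ≈ 2.859 bits/symbol.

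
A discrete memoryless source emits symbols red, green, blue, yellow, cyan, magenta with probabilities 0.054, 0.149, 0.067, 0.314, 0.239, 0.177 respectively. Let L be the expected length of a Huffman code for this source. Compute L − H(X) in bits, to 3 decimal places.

Entropy H = −Σ p log₂ p ≈ 2.3584 bits.
Huffman merges: 27/500+67/1000→121/1000; 121/1000+149/1000→27/100; 177/1000+239/1000→52/125; 27/100+157/500→73/125; 52/125+73/125→1. L = 2391/1000 ≈ 2.3910.
L − H = 2.3910 − 2.3584 = 0.033 bits.

0.033 bits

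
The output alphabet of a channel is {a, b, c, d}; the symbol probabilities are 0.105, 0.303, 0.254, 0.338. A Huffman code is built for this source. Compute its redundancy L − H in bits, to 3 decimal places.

Entropy H = −Σ p log₂ p ≈ 1.8945 bits.
Huffman merges: 21/200+127/500→359/1000; 303/1000+169/500→641/1000; 359/1000+641/1000→1. L = 2 ≈ 2.0000.
L − H = 2.0000 − 1.8945 = 0.106 bits.

0.106 bits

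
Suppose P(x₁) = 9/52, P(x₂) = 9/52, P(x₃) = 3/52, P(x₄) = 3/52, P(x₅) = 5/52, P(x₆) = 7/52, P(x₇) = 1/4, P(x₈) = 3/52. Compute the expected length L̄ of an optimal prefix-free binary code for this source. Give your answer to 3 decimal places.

Repeatedly combine the two least-probable nodes; the expected code length is the sum of the merged weights.
merge 3/52 + 3/52 → 3/26
merge 3/52 + 5/52 → 2/13
merge 3/26 + 7/52 → 1/4
merge 2/13 + 9/52 → 17/52
merge 9/52 + 1/4 → 11/26
merge 1/4 + 17/52 → 15/26
merge 11/26 + 15/26 → 1
L = 3/26 + 2/13 + 1/4 + 17/52 + 11/26 + 15/26 + 1 = 37/13 ≈ 2.846 bits/symbol.

2.846 bits/symbol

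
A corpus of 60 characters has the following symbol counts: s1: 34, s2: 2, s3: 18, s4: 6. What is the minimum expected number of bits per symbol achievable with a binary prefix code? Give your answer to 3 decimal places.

Probabilities are the counts divided by 60.
Repeatedly combine the two least-probable nodes; the expected code length is the sum of the merged weights.
merge 1/30 + 1/10 → 2/15
merge 2/15 + 3/10 → 13/30
merge 13/30 + 17/30 → 1
L = 2/15 + 13/30 + 1 = 47/30 ≈ 1.567 bits/symbol.

1.567 bits/symbol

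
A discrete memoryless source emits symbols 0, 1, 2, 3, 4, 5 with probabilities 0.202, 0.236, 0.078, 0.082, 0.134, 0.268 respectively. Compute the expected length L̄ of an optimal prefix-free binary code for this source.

Repeatedly combine the two least-probable nodes; the expected code length is the sum of the merged weights.
merge 39/500 + 41/500 → 4/25
merge 67/500 + 4/25 → 147/500
merge 101/500 + 59/250 → 219/500
merge 67/250 + 147/500 → 281/500
merge 219/500 + 281/500 → 1
L = 4/25 + 147/500 + 219/500 + 281/500 + 1 = 1227/500 = 2.454 bits/symbol.

2.454 bits/symbol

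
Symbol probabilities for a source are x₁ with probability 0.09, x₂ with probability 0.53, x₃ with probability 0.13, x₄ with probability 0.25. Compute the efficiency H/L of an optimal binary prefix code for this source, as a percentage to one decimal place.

Entropy H = −Σ p log₂ p ≈ 1.6807 bits.
Huffman merges: 9/100+13/100→11/50; 11/50+1/4→47/100; 47/100+53/100→1. L = 169/100 ≈ 1.6900.
Efficiency = H/L = 1.6807/1.6900 = 99.5%.

99.5%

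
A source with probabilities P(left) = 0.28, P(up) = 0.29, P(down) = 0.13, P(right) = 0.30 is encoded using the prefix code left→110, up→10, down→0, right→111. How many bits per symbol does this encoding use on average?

2.45 bits/symbol

L̄ = Σ pᵢ·ℓᵢ = 0.28·3 + 0.29·2 + 0.13·1 + 0.30·3 = 2.45 bits/symbol.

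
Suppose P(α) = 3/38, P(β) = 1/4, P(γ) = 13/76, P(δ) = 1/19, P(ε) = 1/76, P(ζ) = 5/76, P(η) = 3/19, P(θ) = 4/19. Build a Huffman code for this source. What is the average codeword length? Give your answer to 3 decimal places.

2.737 bits/symbol

Repeatedly combine the two least-probable nodes; the expected code length is the sum of the merged weights.
merge 1/76 + 1/19 → 5/76
merge 5/76 + 5/76 → 5/38
merge 3/38 + 5/38 → 4/19
merge 3/19 + 13/76 → 25/76
merge 4/19 + 4/19 → 8/19
merge 1/4 + 25/76 → 11/19
merge 8/19 + 11/19 → 1
L = 5/76 + 5/38 + 4/19 + 25/76 + 8/19 + 11/19 + 1 = 52/19 ≈ 2.737 bits/symbol.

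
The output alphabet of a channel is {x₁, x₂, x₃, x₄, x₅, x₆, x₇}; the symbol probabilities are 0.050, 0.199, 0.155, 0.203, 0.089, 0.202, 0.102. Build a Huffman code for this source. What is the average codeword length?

Repeatedly combine the two least-probable nodes; the expected code length is the sum of the merged weights.
merge 1/20 + 89/1000 → 139/1000
merge 51/500 + 139/1000 → 241/1000
merge 31/200 + 199/1000 → 177/500
merge 101/500 + 203/1000 → 81/200
merge 241/1000 + 177/500 → 119/200
merge 81/200 + 119/200 → 1
L = 139/1000 + 241/1000 + 177/500 + 81/200 + 119/200 + 1 = 1367/500 = 2.734 bits/symbol.

2.734 bits/symbol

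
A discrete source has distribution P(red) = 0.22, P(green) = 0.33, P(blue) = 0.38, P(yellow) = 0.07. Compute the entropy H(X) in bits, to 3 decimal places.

1.807 bits

H = −Σ pᵢ log₂ pᵢ.
−0.22·log₂(0.22) = 0.4806
−0.33·log₂(0.33) = 0.5278
−0.38·log₂(0.38) = 0.5305
−0.07·log₂(0.07) = 0.2686
Sum ≈ 1.8074 → 1.807 bits.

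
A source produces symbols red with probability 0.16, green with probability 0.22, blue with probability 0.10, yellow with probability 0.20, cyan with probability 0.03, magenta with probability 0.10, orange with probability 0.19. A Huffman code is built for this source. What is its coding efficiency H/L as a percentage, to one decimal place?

Entropy H = −Σ p log₂ p ≈ 2.6394 bits.
Huffman merges: 3/100+1/10→13/100; 1/10+13/100→23/100; 4/25+19/100→7/20; 1/5+11/50→21/50; 23/100+7/20→29/50; 21/50+29/50→1. L = 271/100 ≈ 2.7100.
Efficiency = H/L = 2.6394/2.7100 = 97.4%.

97.4%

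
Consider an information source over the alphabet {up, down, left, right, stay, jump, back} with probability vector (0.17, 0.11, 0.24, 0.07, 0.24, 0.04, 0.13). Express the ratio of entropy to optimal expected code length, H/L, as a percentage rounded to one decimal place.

99.2%

Entropy H = −Σ p log₂ p ≈ 2.6101 bits.
Huffman merges: 1/25+7/100→11/100; 11/100+11/100→11/50; 13/100+17/100→3/10; 11/50+6/25→23/50; 6/25+3/10→27/50; 23/50+27/50→1. L = 263/100 ≈ 2.6300.
Efficiency = H/L = 2.6101/2.6300 = 99.2%.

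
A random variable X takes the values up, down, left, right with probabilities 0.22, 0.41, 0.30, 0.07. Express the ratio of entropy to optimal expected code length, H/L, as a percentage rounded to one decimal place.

95.6%

Entropy H = −Σ p log₂ p ≈ 1.7976 bits.
Huffman merges: 7/100+11/50→29/100; 29/100+3/10→59/100; 41/100+59/100→1. L = 47/25 ≈ 1.8800.
Efficiency = H/L = 1.7976/1.8800 = 95.6%.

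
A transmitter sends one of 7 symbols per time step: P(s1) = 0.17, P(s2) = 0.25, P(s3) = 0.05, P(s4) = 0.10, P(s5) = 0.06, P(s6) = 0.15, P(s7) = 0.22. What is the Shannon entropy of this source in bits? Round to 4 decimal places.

2.6175 bits

H = −Σ pᵢ log₂ pᵢ.
−0.17·log₂(0.17) = 0.4346
−0.25·log₂(0.25) = 0.5000
−0.05·log₂(0.05) = 0.2161
−0.10·log₂(0.10) = 0.3322
−0.06·log₂(0.06) = 0.2435
−0.15·log₂(0.15) = 0.4105
−0.22·log₂(0.22) = 0.4806
Sum ≈ 2.6175 → 2.6175 bits.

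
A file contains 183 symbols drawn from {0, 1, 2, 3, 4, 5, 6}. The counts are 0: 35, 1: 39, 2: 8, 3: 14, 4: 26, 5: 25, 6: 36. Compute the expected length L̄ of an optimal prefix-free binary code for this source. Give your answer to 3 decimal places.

2.710 bits/symbol

Probabilities are the counts divided by 183.
Repeatedly combine the two least-probable nodes; the expected code length is the sum of the merged weights.
merge 8/183 + 14/183 → 22/183
merge 22/183 + 25/183 → 47/183
merge 26/183 + 35/183 → 1/3
merge 12/61 + 13/61 → 25/61
merge 47/183 + 1/3 → 36/61
merge 25/61 + 36/61 → 1
L = 22/183 + 47/183 + 1/3 + 25/61 + 36/61 + 1 = 496/183 ≈ 2.710 bits/symbol.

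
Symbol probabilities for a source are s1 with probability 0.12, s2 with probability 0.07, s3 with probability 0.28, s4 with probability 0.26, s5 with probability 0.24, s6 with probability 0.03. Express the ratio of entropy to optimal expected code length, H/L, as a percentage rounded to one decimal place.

99.2%

Entropy H = −Σ p log₂ p ≈ 2.3010 bits.
Huffman merges: 3/100+7/100→1/10; 1/10+3/25→11/50; 11/50+6/25→23/50; 13/50+7/25→27/50; 23/50+27/50→1. L = 58/25 ≈ 2.3200.
Efficiency = H/L = 2.3010/2.3200 = 99.2%.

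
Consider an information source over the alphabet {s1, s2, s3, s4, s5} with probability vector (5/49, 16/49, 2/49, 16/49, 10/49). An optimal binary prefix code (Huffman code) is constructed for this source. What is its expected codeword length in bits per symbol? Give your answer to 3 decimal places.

2.143 bits/symbol

Repeatedly combine the two least-probable nodes; the expected code length is the sum of the merged weights.
merge 2/49 + 5/49 → 1/7
merge 1/7 + 10/49 → 17/49
merge 16/49 + 16/49 → 32/49
merge 17/49 + 32/49 → 1
L = 1/7 + 17/49 + 32/49 + 1 = 15/7 ≈ 2.143 bits/symbol.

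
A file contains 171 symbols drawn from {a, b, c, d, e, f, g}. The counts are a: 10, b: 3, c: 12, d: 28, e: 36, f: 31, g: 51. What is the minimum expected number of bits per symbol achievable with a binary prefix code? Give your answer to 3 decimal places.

2.532 bits/symbol

Probabilities are the counts divided by 171.
Repeatedly combine the two least-probable nodes; the expected code length is the sum of the merged weights.
merge 1/57 + 10/171 → 13/171
merge 4/57 + 13/171 → 25/171
merge 25/171 + 28/171 → 53/171
merge 31/171 + 4/19 → 67/171
merge 17/57 + 53/171 → 104/171
merge 67/171 + 104/171 → 1
L = 13/171 + 25/171 + 53/171 + 67/171 + 104/171 + 1 = 433/171 ≈ 2.532 bits/symbol.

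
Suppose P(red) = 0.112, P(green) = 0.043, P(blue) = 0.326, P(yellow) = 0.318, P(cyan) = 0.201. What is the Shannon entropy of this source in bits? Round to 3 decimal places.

2.067 bits

H = −Σ pᵢ log₂ pᵢ.
−0.112·log₂(0.112) = 0.3537
−0.043·log₂(0.043) = 0.1952
−0.326·log₂(0.326) = 0.5272
−0.318·log₂(0.318) = 0.5256
−0.201·log₂(0.201) = 0.4653
Sum ≈ 2.0670 → 2.067 bits.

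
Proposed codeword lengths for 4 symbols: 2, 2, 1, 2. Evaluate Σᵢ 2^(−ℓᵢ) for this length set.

With common denominator 2^2 = 4: Σ 2^(−ℓᵢ) = 1/4 + 1/4 + 2/4 + 1/4 = 5/4 = 1.25.

1.25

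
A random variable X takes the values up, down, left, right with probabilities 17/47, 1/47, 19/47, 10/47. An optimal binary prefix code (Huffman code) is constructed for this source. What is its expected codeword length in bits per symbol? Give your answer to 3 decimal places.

Repeatedly combine the two least-probable nodes; the expected code length is the sum of the merged weights.
merge 1/47 + 10/47 → 11/47
merge 11/47 + 17/47 → 28/47
merge 19/47 + 28/47 → 1
L = 11/47 + 28/47 + 1 = 86/47 ≈ 1.830 bits/symbol.

1.830 bits/symbol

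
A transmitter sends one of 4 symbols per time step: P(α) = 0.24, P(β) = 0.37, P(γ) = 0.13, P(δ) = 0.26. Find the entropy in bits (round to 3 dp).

H = −Σ pᵢ log₂ pᵢ.
−0.24·log₂(0.24) = 0.4941
−0.37·log₂(0.37) = 0.5307
−0.13·log₂(0.13) = 0.3826
−0.26·log₂(0.26) = 0.5053
Sum ≈ 1.9128 → 1.913 bits.

1.913 bits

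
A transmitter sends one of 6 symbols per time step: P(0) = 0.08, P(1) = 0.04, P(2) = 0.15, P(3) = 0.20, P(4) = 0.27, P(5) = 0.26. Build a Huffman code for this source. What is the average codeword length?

Repeatedly combine the two least-probable nodes; the expected code length is the sum of the merged weights.
merge 1/25 + 2/25 → 3/25
merge 3/25 + 3/20 → 27/100
merge 1/5 + 13/50 → 23/50
merge 27/100 + 27/100 → 27/50
merge 23/50 + 27/50 → 1
L = 3/25 + 27/100 + 23/50 + 27/50 + 1 = 239/100 = 2.39 bits/symbol.

2.39 bits/symbol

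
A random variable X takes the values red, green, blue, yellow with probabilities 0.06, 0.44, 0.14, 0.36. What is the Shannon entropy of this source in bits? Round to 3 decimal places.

1.692 bits

H = −Σ pᵢ log₂ pᵢ.
−0.06·log₂(0.06) = 0.2435
−0.44·log₂(0.44) = 0.5211
−0.14·log₂(0.14) = 0.3971
−0.36·log₂(0.36) = 0.5306
Sum ≈ 1.6924 → 1.692 bits.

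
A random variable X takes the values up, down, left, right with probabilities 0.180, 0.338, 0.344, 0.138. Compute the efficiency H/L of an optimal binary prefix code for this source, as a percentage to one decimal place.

Entropy H = −Σ p log₂ p ≈ 1.8981 bits.
Huffman merges: 69/500+9/50→159/500; 159/500+169/500→82/125; 43/125+82/125→1. L = 987/500 ≈ 1.9740.
Efficiency = H/L = 1.8981/1.9740 = 96.2%.

96.2%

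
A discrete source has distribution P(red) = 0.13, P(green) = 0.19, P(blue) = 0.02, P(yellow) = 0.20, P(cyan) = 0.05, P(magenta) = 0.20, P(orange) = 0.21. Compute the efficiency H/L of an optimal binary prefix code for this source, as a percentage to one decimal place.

96.6%

Entropy H = −Σ p log₂ p ≈ 2.5684 bits.
Huffman merges: 1/50+1/20→7/100; 7/100+13/100→1/5; 19/100+1/5→39/100; 1/5+1/5→2/5; 21/100+39/100→3/5; 2/5+3/5→1. L = 133/50 ≈ 2.6600.
Efficiency = H/L = 2.5684/2.6600 = 96.6%.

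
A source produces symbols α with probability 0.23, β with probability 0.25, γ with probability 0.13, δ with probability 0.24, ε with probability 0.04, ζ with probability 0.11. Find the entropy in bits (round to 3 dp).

2.400 bits

H = −Σ pᵢ log₂ pᵢ.
−0.23·log₂(0.23) = 0.4877
−0.25·log₂(0.25) = 0.5000
−0.13·log₂(0.13) = 0.3826
−0.24·log₂(0.24) = 0.4941
−0.04·log₂(0.04) = 0.1858
−0.11·log₂(0.11) = 0.3503
Sum ≈ 2.4005 → 2.400 bits.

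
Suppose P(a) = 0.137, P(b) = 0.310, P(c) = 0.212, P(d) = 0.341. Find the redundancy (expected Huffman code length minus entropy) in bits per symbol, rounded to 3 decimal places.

0.080 bits

Entropy H = −Σ p log₂ p ≈ 1.9204 bits.
Huffman merges: 137/1000+53/250→349/1000; 31/100+341/1000→651/1000; 349/1000+651/1000→1. L = 2 ≈ 2.0000.
L − H = 2.0000 − 1.9204 = 0.080 bits.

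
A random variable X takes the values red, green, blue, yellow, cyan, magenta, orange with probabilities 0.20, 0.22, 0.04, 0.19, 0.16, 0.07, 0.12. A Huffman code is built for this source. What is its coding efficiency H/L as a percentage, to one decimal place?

Entropy H = −Σ p log₂ p ≈ 2.6446 bits.
Huffman merges: 1/25+7/100→11/100; 11/100+3/25→23/100; 4/25+19/100→7/20; 1/5+11/50→21/50; 23/100+7/20→29/50; 21/50+29/50→1. L = 269/100 ≈ 2.6900.
Efficiency = H/L = 2.6446/2.6900 = 98.3%.

98.3%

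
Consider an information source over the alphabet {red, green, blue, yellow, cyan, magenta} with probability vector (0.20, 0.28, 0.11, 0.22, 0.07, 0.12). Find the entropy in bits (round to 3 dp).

H = −Σ pᵢ log₂ pᵢ.
−0.20·log₂(0.20) = 0.4644
−0.28·log₂(0.28) = 0.5142
−0.11·log₂(0.11) = 0.3503
−0.22·log₂(0.22) = 0.4806
−0.07·log₂(0.07) = 0.2686
−0.12·log₂(0.12) = 0.3671
Sum ≈ 2.4451 → 2.445 bits.

2.445 bits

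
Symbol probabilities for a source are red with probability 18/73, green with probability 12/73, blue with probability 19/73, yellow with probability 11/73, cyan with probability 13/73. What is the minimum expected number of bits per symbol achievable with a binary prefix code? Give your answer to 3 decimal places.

2.315 bits/symbol

Repeatedly combine the two least-probable nodes; the expected code length is the sum of the merged weights.
merge 11/73 + 12/73 → 23/73
merge 13/73 + 18/73 → 31/73
merge 19/73 + 23/73 → 42/73
merge 31/73 + 42/73 → 1
L = 23/73 + 31/73 + 42/73 + 1 = 169/73 ≈ 2.315 bits/symbol.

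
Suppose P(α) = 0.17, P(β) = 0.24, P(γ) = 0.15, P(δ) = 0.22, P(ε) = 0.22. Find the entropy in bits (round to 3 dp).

2.300 bits

H = −Σ pᵢ log₂ pᵢ.
−0.17·log₂(0.17) = 0.4346
−0.24·log₂(0.24) = 0.4941
−0.15·log₂(0.15) = 0.4105
−0.22·log₂(0.22) = 0.4806
−0.22·log₂(0.22) = 0.4806
Sum ≈ 2.3004 → 2.300 bits.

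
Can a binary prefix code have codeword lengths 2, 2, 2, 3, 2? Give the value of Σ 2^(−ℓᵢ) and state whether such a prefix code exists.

1.125; no

With common denominator 2^3 = 8: Σ 2^(−ℓᵢ) = 2/8 + 2/8 + 2/8 + 1/8 + 2/8 = 9/8 = 1.125.
Kraft's inequality requires Σ ≤ 1; here Σ = 1.125 > 1, so no such prefix code exists.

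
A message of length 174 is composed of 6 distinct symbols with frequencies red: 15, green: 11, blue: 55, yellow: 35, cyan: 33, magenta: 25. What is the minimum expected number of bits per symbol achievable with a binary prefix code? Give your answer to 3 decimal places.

2.443 bits/symbol

Probabilities are the counts divided by 174.
Repeatedly combine the two least-probable nodes; the expected code length is the sum of the merged weights.
merge 11/174 + 5/58 → 13/87
merge 25/174 + 13/87 → 17/58
merge 11/58 + 35/174 → 34/87
merge 17/58 + 55/174 → 53/87
merge 34/87 + 53/87 → 1
L = 13/87 + 17/58 + 34/87 + 53/87 + 1 = 425/174 ≈ 2.443 bits/symbol.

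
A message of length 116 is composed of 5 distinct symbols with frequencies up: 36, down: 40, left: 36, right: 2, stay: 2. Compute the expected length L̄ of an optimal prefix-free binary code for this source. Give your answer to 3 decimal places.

2.034 bits/symbol

Probabilities are the counts divided by 116.
Repeatedly combine the two least-probable nodes; the expected code length is the sum of the merged weights.
merge 1/58 + 1/58 → 1/29
merge 1/29 + 9/29 → 10/29
merge 9/29 + 10/29 → 19/29
merge 10/29 + 19/29 → 1
L = 1/29 + 10/29 + 19/29 + 1 = 59/29 ≈ 2.034 bits/symbol.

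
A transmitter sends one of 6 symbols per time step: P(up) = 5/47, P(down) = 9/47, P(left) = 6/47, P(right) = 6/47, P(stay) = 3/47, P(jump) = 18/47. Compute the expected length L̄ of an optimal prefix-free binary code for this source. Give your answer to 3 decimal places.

2.404 bits/symbol

Repeatedly combine the two least-probable nodes; the expected code length is the sum of the merged weights.
merge 3/47 + 5/47 → 8/47
merge 6/47 + 6/47 → 12/47
merge 8/47 + 9/47 → 17/47
merge 12/47 + 17/47 → 29/47
merge 18/47 + 29/47 → 1
L = 8/47 + 12/47 + 17/47 + 29/47 + 1 = 113/47 ≈ 2.404 bits/symbol.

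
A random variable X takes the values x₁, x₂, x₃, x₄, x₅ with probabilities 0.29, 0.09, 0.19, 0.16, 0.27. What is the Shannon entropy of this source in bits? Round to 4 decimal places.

H = −Σ pᵢ log₂ pᵢ.
−0.29·log₂(0.29) = 0.5179
−0.09·log₂(0.09) = 0.3127
−0.19·log₂(0.19) = 0.4552
−0.16·log₂(0.16) = 0.4230
−0.27·log₂(0.27) = 0.5100
Sum ≈ 2.2188 → 2.2188 bits.

2.2188 bits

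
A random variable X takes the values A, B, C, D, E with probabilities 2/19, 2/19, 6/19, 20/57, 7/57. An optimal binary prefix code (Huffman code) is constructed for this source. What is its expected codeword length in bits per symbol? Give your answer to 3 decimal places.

Repeatedly combine the two least-probable nodes; the expected code length is the sum of the merged weights.
merge 2/19 + 2/19 → 4/19
merge 7/57 + 4/19 → 1/3
merge 6/19 + 1/3 → 37/57
merge 20/57 + 37/57 → 1
L = 4/19 + 1/3 + 37/57 + 1 = 125/57 ≈ 2.193 bits/symbol.

2.193 bits/symbol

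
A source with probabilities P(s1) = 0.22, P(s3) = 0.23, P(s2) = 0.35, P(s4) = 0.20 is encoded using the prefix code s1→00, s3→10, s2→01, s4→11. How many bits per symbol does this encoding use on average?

2 bits/symbol

L̄ = Σ pᵢ·ℓᵢ = 0.22·2 + 0.23·2 + 0.35·2 + 0.20·2 = 2 bits/symbol.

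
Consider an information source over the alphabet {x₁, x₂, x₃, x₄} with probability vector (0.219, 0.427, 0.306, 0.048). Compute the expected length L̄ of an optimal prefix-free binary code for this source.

1.84 bits/symbol

Repeatedly combine the two least-probable nodes; the expected code length is the sum of the merged weights.
merge 6/125 + 219/1000 → 267/1000
merge 267/1000 + 153/500 → 573/1000
merge 427/1000 + 573/1000 → 1
L = 267/1000 + 573/1000 + 1 = 46/25 = 1.84 bits/symbol.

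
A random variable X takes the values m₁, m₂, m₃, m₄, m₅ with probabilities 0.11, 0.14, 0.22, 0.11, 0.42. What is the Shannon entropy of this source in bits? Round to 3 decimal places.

H = −Σ pᵢ log₂ pᵢ.
−0.11·log₂(0.11) = 0.3503
−0.14·log₂(0.14) = 0.3971
−0.22·log₂(0.22) = 0.4806
−0.11·log₂(0.11) = 0.3503
−0.42·log₂(0.42) = 0.5256
Sum ≈ 2.1039 → 2.104 bits.

2.104 bits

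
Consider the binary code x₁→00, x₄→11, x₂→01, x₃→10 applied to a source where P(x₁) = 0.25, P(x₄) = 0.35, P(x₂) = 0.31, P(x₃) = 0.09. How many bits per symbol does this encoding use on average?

L̄ = Σ pᵢ·ℓᵢ = 0.25·2 + 0.35·2 + 0.31·2 + 0.09·2 = 2 bits/symbol.

2 bits/symbol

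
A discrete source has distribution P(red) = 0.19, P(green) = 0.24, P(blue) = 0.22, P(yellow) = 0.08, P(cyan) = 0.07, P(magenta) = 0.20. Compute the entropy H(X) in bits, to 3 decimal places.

2.454 bits

H = −Σ pᵢ log₂ pᵢ.
−0.19·log₂(0.19) = 0.4552
−0.24·log₂(0.24) = 0.4941
−0.22·log₂(0.22) = 0.4806
−0.08·log₂(0.08) = 0.2915
−0.07·log₂(0.07) = 0.2686
−0.20·log₂(0.20) = 0.4644
Sum ≈ 2.4544 → 2.454 bits.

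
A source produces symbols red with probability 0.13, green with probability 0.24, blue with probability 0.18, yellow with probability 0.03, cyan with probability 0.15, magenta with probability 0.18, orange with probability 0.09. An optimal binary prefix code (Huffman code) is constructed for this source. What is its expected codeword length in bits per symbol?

2.7 bits/symbol

Repeatedly combine the two least-probable nodes; the expected code length is the sum of the merged weights.
merge 3/100 + 9/100 → 3/25
merge 3/25 + 13/100 → 1/4
merge 3/20 + 9/50 → 33/100
merge 9/50 + 6/25 → 21/50
merge 1/4 + 33/100 → 29/50
merge 21/50 + 29/50 → 1
L = 3/25 + 1/4 + 33/100 + 21/50 + 29/50 + 1 = 27/10 = 2.7 bits/symbol.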